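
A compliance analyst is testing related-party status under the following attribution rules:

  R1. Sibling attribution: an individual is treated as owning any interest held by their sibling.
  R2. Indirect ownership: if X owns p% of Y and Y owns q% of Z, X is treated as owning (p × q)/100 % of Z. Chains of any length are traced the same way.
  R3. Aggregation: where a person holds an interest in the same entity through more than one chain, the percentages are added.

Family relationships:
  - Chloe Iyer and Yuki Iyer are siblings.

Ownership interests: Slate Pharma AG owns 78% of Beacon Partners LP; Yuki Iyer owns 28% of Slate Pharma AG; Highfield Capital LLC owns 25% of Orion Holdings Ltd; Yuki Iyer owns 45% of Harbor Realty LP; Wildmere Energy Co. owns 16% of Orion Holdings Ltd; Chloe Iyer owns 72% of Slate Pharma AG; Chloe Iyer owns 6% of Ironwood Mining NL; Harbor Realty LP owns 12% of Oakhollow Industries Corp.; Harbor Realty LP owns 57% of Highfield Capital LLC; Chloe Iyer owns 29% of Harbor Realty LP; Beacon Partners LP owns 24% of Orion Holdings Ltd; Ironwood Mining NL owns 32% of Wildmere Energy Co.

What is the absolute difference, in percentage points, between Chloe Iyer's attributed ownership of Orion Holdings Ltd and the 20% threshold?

By sibling attribution (R1), Chloe Iyer is treated as also owning Yuki Iyer's interest in Slate Pharma AG, giving 72% + 28% = 100%.
By sibling attribution (R1), Chloe Iyer is treated as also owning Yuki Iyer's interest in Harbor Realty LP, giving 29% + 45% = 74%.
Chain via Slate Pharma AG → Beacon Partners LP (R2): 100% × 78% × 24% = 18.72% of Orion Holdings Ltd.
Chain via Harbor Realty LP → Highfield Capital LLC (R2): 74% × 57% × 25% = 10.545% of Orion Holdings Ltd.
Chain via Ironwood Mining NL → Wildmere Energy Co. (R2): 6% × 32% × 16% = 0.3072% of Orion Holdings Ltd.
Aggregating (R3): 18.72% + 10.545% + 0.3072% = 29.5722%.
29.5722% exceeds the 20% threshold by 9.5722 percentage points.

9.5722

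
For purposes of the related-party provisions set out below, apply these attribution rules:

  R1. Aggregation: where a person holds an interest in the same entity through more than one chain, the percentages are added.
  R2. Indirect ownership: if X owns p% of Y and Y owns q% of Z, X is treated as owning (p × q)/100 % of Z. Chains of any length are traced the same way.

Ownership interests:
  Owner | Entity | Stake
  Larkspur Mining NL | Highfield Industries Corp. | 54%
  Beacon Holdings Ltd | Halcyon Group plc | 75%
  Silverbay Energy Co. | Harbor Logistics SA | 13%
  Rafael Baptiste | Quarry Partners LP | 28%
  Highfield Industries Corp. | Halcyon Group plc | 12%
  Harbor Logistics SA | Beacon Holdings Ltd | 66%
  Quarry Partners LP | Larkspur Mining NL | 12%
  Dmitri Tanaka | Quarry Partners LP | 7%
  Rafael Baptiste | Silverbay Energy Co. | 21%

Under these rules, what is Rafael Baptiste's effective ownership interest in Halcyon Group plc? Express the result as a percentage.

1.569078%

Chain via Silverbay Energy Co. → Harbor Logistics SA → Beacon Holdings Ltd (R2): 21% × 13% × 66% × 75% = 1.35135% of Halcyon Group plc.
Chain via Quarry Partners LP → Larkspur Mining NL → Highfield Industries Corp. (R2): 28% × 12% × 54% × 12% = 0.217728% of Halcyon Group plc.
Aggregating (R1): 1.35135% + 0.217728% = 1.569078%.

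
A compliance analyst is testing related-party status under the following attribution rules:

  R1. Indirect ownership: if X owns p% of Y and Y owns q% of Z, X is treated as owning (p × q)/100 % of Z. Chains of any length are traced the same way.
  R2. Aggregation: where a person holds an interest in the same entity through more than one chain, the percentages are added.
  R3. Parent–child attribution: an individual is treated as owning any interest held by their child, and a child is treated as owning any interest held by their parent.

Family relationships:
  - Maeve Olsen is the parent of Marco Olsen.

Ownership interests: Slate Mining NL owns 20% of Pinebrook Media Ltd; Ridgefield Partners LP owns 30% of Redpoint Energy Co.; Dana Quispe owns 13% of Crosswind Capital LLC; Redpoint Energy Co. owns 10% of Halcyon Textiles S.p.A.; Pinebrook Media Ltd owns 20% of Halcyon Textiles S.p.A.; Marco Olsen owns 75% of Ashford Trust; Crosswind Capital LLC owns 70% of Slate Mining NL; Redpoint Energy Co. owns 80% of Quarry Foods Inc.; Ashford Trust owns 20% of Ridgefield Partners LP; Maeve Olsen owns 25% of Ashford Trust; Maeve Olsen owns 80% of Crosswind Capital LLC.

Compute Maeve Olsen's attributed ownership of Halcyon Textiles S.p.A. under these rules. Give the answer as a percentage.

By parent–child attribution (R3), Maeve Olsen is treated as also owning Marco Olsen's interest in Ashford Trust, giving 25% + 75% = 100%.
Chain via Ashford Trust → Ridgefield Partners LP → Redpoint Energy Co. (R1): 100% × 20% × 30% × 10% = 0.6% of Halcyon Textiles S.p.A.
Chain via Crosswind Capital LLC → Slate Mining NL → Pinebrook Media Ltd (R1): 80% × 70% × 20% × 20% = 2.24% of Halcyon Textiles S.p.A.
Aggregating (R2): 0.6% + 2.24% = 2.84%.

2.84%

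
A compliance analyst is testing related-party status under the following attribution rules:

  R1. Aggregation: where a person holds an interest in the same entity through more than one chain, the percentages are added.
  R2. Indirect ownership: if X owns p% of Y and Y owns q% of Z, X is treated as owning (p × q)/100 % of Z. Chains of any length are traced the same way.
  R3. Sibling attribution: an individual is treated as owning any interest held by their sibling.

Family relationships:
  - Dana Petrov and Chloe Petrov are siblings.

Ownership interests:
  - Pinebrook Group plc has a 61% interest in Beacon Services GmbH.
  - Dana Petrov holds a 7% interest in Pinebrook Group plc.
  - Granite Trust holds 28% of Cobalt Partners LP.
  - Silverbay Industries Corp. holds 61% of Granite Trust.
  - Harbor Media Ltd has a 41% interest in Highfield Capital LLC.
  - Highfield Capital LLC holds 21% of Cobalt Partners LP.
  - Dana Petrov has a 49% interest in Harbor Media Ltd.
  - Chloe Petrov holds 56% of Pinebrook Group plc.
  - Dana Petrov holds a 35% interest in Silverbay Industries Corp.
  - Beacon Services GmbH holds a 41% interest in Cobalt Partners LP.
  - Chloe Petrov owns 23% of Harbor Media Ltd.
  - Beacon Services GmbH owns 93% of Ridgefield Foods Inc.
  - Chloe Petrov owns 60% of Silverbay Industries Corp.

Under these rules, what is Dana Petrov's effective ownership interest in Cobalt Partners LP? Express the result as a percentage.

38.1815%

By sibling attribution (R3), Dana Petrov is treated as also owning Chloe Petrov's interest in Silverbay Industries Corp, giving 35% + 60% = 95%.
By sibling attribution (R3), Dana Petrov is treated as also owning Chloe Petrov's interest in Harbor Media Ltd, giving 49% + 23% = 72%.
By sibling attribution (R3), Dana Petrov is treated as also owning Chloe Petrov's interest in Pinebrook Group plc, giving 7% + 56% = 63%.
Chain via Silverbay Industries Corp. → Granite Trust (R2): 95% × 61% × 28% = 16.226% of Cobalt Partners LP.
Chain via Harbor Media Ltd → Highfield Capital LLC (R2): 72% × 41% × 21% = 6.1992% of Cobalt Partners LP.
Chain via Pinebrook Group plc → Beacon Services GmbH (R2): 63% × 61% × 41% = 15.7563% of Cobalt Partners LP.
Aggregating (R1): 16.226% + 6.1992% + 15.7563% = 38.1815%.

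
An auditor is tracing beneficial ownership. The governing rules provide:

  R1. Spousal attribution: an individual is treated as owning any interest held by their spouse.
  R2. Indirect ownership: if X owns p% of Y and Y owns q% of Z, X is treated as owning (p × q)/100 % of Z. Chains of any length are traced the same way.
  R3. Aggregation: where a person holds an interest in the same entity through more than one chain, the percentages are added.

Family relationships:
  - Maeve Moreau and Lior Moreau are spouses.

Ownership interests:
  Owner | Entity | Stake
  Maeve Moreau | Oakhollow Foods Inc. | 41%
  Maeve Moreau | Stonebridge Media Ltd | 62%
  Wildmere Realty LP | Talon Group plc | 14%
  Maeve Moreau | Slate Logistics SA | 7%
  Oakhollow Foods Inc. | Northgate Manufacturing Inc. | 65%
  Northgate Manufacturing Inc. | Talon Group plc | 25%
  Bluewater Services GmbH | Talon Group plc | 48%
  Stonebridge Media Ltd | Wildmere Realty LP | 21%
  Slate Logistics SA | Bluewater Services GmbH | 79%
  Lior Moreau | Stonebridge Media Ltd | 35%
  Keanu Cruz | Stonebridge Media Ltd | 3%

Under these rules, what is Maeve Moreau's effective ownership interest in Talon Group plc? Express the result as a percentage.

By spousal attribution (R1), Maeve Moreau is treated as also owning Lior Moreau's interest in Stonebridge Media Ltd, giving 62% + 35% = 97%.
Chain via Stonebridge Media Ltd → Wildmere Realty LP (R2): 97% × 21% × 14% = 2.8518% of Talon Group plc.
Chain via Oakhollow Foods Inc. → Northgate Manufacturing Inc. (R2): 41% × 65% × 25% = 6.6625% of Talon Group plc.
Chain via Slate Logistics SA → Bluewater Services GmbH (R2): 7% × 79% × 48% = 2.6544% of Talon Group plc.
Aggregating (R3): 2.8518% + 6.6625% + 2.6544% = 12.1687%.

12.1687%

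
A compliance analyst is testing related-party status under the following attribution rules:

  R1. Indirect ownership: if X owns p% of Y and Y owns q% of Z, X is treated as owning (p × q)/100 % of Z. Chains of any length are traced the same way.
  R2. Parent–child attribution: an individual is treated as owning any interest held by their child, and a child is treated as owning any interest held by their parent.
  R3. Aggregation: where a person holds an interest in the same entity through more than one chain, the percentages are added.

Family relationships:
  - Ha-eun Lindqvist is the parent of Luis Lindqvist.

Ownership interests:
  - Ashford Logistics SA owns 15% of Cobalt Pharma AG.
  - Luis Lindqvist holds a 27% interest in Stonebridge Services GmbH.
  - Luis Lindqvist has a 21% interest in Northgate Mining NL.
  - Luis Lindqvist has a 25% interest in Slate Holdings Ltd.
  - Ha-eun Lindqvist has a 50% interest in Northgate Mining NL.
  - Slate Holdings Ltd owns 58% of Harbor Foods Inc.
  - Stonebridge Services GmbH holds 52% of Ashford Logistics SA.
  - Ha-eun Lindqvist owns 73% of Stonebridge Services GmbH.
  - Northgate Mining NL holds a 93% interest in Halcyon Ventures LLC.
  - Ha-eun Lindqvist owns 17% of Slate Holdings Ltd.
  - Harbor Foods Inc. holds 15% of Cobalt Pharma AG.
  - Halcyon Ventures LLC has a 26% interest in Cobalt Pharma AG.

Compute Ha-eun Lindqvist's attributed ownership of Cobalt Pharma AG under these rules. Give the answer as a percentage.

28.6218%

By parent–child attribution (R2), Ha-eun Lindqvist is treated as also owning Luis Lindqvist's interest in Stonebridge Services GmbH, giving 73% + 27% = 100%.
By parent–child attribution (R2), Ha-eun Lindqvist is treated as also owning Luis Lindqvist's interest in Northgate Mining NL, giving 50% + 21% = 71%.
By parent–child attribution (R2), Ha-eun Lindqvist is treated as also owning Luis Lindqvist's interest in Slate Holdings Ltd, giving 17% + 25% = 42%.
Chain via Stonebridge Services GmbH → Ashford Logistics SA (R1): 100% × 52% × 15% = 7.8% of Cobalt Pharma AG.
Chain via Northgate Mining NL → Halcyon Ventures LLC (R1): 71% × 93% × 26% = 17.1678% of Cobalt Pharma AG.
Chain via Slate Holdings Ltd → Harbor Foods Inc. (R1): 42% × 58% × 15% = 3.654% of Cobalt Pharma AG.
Aggregating (R3): 7.8% + 17.1678% + 3.654% = 28.6218%.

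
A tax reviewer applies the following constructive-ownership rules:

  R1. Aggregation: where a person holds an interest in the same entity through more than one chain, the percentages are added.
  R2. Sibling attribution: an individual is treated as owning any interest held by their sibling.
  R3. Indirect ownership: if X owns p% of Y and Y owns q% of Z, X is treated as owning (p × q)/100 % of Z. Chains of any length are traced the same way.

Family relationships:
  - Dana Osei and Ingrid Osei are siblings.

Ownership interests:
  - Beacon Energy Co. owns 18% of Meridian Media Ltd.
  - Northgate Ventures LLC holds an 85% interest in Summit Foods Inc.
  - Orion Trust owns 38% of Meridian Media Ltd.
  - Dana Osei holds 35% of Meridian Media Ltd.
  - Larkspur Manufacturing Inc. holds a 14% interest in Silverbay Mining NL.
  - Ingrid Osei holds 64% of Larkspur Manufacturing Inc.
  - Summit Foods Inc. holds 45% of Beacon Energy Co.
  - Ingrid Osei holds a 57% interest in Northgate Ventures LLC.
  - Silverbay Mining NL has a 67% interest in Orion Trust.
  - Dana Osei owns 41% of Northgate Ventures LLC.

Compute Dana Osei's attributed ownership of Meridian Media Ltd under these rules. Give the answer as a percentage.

By sibling attribution (R2), Dana Osei is treated as also owning Ingrid Osei's interest in Northgate Ventures LLC, giving 41% + 57% = 98%.
By sibling attribution (R2), Dana Osei is treated as owning Ingrid Osei's 64% interest in Larkspur Manufacturing Inc.
Chain via Northgate Ventures LLC → Summit Foods Inc. → Beacon Energy Co. (R3): 98% × 85% × 45% × 18% = 6.7473% of Meridian Media Ltd.
Direct interest in Meridian Media Ltd: 35%.
Chain via Larkspur Manufacturing Inc. → Silverbay Mining NL → Orion Trust (R3): 64% × 14% × 67% × 38% = 2.281216% of Meridian Media Ltd.
Aggregating (R1): 6.7473% + 35% + 2.281216% = 44.028516%.

44.028516%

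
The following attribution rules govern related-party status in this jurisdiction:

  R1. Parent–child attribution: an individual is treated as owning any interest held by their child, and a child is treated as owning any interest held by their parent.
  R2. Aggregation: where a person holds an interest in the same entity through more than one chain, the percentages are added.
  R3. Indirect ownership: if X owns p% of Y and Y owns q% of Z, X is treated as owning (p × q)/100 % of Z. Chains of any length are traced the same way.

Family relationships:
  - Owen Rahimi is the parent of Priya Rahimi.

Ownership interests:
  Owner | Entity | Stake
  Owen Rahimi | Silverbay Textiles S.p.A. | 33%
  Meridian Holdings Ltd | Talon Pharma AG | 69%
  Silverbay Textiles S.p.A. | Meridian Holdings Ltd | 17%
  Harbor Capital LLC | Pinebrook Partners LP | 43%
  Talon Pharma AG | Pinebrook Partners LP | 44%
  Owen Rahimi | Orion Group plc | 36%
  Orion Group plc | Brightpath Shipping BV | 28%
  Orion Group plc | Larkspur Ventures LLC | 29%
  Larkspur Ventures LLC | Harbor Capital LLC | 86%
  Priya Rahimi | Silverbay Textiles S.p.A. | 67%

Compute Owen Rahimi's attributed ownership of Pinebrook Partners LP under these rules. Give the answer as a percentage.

By parent–child attribution (R1), Owen Rahimi is treated as also owning Priya Rahimi's interest in Silverbay Textiles S.p.A, giving 33% + 67% = 100%.
Chain via Orion Group plc → Larkspur Ventures LLC → Harbor Capital LLC (R3): 36% × 29% × 86% × 43% = 3.860712% of Pinebrook Partners LP.
Chain via Silverbay Textiles S.p.A. → Meridian Holdings Ltd → Talon Pharma AG (R3): 100% × 17% × 69% × 44% = 5.1612% of Pinebrook Partners LP.
Aggregating (R2): 3.860712% + 5.1612% = 9.021912%.

9.021912%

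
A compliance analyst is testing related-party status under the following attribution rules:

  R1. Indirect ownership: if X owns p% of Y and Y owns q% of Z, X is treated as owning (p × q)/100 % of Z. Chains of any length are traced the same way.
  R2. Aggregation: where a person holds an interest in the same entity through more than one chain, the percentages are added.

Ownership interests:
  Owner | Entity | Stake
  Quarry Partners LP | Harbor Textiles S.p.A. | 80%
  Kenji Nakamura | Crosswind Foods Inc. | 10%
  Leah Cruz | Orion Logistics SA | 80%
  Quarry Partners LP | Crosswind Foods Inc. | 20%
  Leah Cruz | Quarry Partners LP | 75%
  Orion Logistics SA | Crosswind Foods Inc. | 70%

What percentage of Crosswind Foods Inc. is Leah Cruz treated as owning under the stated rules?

Chain via Orion Logistics SA (R1): 80% × 70% = 56% of Crosswind Foods Inc.
Chain via Quarry Partners LP (R1): 75% × 20% = 15% of Crosswind Foods Inc.
Aggregating (R2): 56% + 15% = 71%.

71%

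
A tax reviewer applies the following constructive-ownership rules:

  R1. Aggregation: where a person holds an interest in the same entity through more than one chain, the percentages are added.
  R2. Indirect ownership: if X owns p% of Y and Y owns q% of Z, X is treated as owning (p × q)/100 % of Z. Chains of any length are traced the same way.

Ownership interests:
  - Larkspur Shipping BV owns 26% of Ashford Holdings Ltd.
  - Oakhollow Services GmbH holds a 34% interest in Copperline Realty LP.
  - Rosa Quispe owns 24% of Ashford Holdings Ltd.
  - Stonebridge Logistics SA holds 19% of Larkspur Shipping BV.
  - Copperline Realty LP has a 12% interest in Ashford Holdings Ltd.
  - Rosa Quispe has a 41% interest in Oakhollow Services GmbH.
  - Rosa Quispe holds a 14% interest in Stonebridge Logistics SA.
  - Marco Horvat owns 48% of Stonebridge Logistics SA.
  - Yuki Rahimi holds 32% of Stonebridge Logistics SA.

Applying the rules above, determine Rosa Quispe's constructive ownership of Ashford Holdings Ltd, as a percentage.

26.3644%

Chain via Oakhollow Services GmbH → Copperline Realty LP (R2): 41% × 34% × 12% = 1.6728% of Ashford Holdings Ltd.
Chain via Stonebridge Logistics SA → Larkspur Shipping BV (R2): 14% × 19% × 26% = 0.6916% of Ashford Holdings Ltd.
Direct interest in Ashford Holdings Ltd: 24%.
Aggregating (R1): 1.6728% + 0.6916% + 24% = 26.3644%.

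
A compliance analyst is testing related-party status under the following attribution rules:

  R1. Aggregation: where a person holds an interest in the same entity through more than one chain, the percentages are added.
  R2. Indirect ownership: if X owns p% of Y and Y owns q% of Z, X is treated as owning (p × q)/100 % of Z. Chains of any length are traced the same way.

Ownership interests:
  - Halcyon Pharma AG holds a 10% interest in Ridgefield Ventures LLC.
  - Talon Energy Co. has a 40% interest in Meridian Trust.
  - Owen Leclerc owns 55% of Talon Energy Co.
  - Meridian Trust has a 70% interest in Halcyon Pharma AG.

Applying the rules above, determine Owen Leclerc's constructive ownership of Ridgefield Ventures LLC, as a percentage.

1.54%

Chain via Talon Energy Co. → Meridian Trust → Halcyon Pharma AG (R2): 55% × 40% × 70% × 10% = 1.54% of Ridgefield Ventures LLC.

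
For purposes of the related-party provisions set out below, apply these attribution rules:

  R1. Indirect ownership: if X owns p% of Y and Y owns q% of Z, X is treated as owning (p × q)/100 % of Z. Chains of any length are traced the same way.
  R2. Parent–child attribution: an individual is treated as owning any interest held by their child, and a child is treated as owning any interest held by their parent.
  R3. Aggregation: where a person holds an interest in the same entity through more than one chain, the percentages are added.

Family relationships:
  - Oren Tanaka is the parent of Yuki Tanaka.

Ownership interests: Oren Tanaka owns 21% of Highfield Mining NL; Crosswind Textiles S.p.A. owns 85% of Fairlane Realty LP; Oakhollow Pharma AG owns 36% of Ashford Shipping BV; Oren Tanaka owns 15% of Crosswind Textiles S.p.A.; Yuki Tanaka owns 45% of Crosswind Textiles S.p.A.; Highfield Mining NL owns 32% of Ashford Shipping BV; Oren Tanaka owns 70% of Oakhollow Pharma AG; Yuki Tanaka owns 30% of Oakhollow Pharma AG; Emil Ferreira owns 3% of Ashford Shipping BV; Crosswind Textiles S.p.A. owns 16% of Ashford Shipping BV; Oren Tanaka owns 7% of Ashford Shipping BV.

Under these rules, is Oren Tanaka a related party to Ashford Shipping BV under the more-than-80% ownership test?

No

By parent–child attribution (R2), Oren Tanaka is treated as also owning Yuki Tanaka's interest in Oakhollow Pharma AG, giving 70% + 30% = 100%.
By parent–child attribution (R2), Oren Tanaka is treated as also owning Yuki Tanaka's interest in Crosswind Textiles S.p.A, giving 15% + 45% = 60%.
Chain via Oakhollow Pharma AG (R1): 100% × 36% = 36% of Ashford Shipping BV.
Chain via Crosswind Textiles S.p.A. (R1): 60% × 16% = 9.6% of Ashford Shipping BV.
Chain via Highfield Mining NL (R1): 21% × 32% = 6.72% of Ashford Shipping BV.
Direct interest in Ashford Shipping BV: 7%.
Aggregating (R3): 36% + 9.6% + 6.72% + 7% = 59.32%.
59.32% does not exceed the 80% threshold, so Oren is not a related party to Ashford Shipping BV.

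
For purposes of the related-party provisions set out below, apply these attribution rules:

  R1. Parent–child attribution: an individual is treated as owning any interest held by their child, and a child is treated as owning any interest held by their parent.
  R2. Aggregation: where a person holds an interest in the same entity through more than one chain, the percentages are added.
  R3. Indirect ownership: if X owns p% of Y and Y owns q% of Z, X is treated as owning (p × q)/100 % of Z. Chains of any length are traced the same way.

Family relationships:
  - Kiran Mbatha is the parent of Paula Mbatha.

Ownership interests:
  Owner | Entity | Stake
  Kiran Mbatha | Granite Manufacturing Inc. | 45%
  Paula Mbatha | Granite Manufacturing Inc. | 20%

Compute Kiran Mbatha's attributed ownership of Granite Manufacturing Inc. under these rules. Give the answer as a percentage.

By parent–child attribution (R1), Kiran Mbatha is treated as also owning Paula Mbatha's interest in Granite Manufacturing Inc, giving 45% + 20% = 65%.
Direct interest in Granite Manufacturing Inc: 65%.

65%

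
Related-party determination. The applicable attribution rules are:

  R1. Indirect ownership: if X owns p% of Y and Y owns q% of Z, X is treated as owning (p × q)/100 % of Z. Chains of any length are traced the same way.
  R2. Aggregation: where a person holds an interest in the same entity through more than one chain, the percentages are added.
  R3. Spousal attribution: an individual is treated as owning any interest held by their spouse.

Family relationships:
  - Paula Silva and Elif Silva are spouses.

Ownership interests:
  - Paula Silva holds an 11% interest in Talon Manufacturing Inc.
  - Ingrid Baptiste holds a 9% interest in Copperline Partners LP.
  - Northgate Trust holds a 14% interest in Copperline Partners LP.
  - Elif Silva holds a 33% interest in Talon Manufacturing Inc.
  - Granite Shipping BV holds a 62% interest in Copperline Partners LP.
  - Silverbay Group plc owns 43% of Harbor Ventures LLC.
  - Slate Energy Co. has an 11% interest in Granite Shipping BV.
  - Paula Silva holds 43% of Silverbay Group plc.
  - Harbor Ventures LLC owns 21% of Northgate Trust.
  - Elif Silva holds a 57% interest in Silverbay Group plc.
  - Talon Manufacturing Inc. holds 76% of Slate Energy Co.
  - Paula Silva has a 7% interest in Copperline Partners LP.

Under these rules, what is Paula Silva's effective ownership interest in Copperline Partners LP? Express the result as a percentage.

By spousal attribution (R3), Paula Silva is treated as also owning Elif Silva's interest in Silverbay Group plc, giving 43% + 57% = 100%.
By spousal attribution (R3), Paula Silva is treated as also owning Elif Silva's interest in Talon Manufacturing Inc, giving 11% + 33% = 44%.
Chain via Silverbay Group plc → Harbor Ventures LLC → Northgate Trust (R1): 100% × 43% × 21% × 14% = 1.2642% of Copperline Partners LP.
Chain via Talon Manufacturing Inc. → Slate Energy Co. → Granite Shipping BV (R1): 44% × 76% × 11% × 62% = 2.280608% of Copperline Partners LP.
Direct interest in Copperline Partners LP: 7%.
Aggregating (R2): 1.2642% + 2.280608% + 7% = 10.544808%.

10.544808%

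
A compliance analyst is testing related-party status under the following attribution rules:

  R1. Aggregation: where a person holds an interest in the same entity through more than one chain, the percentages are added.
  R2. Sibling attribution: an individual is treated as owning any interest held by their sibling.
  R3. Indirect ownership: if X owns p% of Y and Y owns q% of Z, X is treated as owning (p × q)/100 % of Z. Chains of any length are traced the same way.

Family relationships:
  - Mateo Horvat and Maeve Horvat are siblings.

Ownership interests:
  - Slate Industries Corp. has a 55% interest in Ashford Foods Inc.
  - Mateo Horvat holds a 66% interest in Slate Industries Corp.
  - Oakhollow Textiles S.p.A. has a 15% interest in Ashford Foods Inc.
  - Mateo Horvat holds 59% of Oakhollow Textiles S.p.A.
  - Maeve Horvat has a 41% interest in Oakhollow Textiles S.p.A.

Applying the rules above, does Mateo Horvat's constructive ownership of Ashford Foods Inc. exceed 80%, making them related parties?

By sibling attribution (R2), Mateo Horvat is treated as also owning Maeve Horvat's interest in Oakhollow Textiles S.p.A, giving 59% + 41% = 100%.
Chain via Oakhollow Textiles S.p.A. (R3): 100% × 15% = 15% of Ashford Foods Inc.
Chain via Slate Industries Corp. (R3): 66% × 55% = 36.3% of Ashford Foods Inc.
Aggregating (R1): 15% + 36.3% = 51.3%.
51.3% does not exceed the 80% threshold, so Mateo is not a related party to Ashford Foods Inc.

No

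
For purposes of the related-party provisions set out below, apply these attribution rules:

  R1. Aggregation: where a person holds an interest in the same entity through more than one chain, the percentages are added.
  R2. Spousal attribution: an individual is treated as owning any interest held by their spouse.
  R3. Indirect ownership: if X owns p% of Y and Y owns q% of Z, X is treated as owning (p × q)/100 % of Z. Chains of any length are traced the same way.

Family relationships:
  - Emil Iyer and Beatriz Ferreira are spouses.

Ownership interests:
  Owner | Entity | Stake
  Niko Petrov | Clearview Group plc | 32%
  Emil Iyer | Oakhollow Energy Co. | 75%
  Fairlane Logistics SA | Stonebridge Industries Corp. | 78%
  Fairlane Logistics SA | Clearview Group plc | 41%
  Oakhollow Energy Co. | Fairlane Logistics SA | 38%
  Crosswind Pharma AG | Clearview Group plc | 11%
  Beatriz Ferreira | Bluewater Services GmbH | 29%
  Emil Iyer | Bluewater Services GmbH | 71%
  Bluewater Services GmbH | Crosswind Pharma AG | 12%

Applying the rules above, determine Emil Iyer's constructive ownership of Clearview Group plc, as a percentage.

13.005%

By spousal attribution (R2), Emil Iyer is treated as also owning Beatriz Ferreira's interest in Bluewater Services GmbH, giving 71% + 29% = 100%.
Chain via Oakhollow Energy Co. → Fairlane Logistics SA (R3): 75% × 38% × 41% = 11.685% of Clearview Group plc.
Chain via Bluewater Services GmbH → Crosswind Pharma AG (R3): 100% × 12% × 11% = 1.32% of Clearview Group plc.
Aggregating (R1): 11.685% + 1.32% = 13.005%.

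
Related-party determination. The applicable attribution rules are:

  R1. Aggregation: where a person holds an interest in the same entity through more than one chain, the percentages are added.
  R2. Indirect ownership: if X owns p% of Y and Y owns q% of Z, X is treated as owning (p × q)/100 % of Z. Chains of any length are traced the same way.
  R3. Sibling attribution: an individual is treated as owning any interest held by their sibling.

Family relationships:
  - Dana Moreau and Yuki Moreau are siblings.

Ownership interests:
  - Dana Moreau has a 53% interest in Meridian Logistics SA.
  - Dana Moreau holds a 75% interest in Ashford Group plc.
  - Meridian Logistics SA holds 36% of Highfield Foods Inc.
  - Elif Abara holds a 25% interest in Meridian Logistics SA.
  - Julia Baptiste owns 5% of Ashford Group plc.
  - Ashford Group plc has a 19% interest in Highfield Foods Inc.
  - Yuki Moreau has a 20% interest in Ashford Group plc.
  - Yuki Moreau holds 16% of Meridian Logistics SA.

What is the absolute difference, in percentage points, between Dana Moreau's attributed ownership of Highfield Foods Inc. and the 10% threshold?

By sibling attribution (R3), Dana Moreau is treated as also owning Yuki Moreau's interest in Meridian Logistics SA, giving 53% + 16% = 69%.
By sibling attribution (R3), Dana Moreau is treated as also owning Yuki Moreau's interest in Ashford Group plc, giving 75% + 20% = 95%.
Chain via Meridian Logistics SA (R2): 69% × 36% = 24.84% of Highfield Foods Inc.
Chain via Ashford Group plc (R2): 95% × 19% = 18.05% of Highfield Foods Inc.
Aggregating (R1): 24.84% + 18.05% = 42.89%.
42.89% exceeds the 10% threshold by 32.89 percentage points.

32.89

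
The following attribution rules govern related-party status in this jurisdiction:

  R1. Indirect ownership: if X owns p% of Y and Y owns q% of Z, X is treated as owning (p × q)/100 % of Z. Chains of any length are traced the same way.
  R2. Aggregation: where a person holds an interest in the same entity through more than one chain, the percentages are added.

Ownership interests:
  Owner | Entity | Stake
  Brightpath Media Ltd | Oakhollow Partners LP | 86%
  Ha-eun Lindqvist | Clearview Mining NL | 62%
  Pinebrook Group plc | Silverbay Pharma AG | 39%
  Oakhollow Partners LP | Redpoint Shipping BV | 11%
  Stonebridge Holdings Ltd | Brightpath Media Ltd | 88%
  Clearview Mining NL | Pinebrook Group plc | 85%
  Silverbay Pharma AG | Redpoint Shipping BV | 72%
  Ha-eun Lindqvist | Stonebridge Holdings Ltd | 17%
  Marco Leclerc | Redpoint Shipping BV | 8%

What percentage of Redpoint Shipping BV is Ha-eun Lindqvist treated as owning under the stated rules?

Chain via Clearview Mining NL → Pinebrook Group plc → Silverbay Pharma AG (R1): 62% × 85% × 39% × 72% = 14.79816% of Redpoint Shipping BV.
Chain via Stonebridge Holdings Ltd → Brightpath Media Ltd → Oakhollow Partners LP (R1): 17% × 88% × 86% × 11% = 1.415216% of Redpoint Shipping BV.
Aggregating (R2): 14.79816% + 1.415216% = 16.213376%.

16.213376%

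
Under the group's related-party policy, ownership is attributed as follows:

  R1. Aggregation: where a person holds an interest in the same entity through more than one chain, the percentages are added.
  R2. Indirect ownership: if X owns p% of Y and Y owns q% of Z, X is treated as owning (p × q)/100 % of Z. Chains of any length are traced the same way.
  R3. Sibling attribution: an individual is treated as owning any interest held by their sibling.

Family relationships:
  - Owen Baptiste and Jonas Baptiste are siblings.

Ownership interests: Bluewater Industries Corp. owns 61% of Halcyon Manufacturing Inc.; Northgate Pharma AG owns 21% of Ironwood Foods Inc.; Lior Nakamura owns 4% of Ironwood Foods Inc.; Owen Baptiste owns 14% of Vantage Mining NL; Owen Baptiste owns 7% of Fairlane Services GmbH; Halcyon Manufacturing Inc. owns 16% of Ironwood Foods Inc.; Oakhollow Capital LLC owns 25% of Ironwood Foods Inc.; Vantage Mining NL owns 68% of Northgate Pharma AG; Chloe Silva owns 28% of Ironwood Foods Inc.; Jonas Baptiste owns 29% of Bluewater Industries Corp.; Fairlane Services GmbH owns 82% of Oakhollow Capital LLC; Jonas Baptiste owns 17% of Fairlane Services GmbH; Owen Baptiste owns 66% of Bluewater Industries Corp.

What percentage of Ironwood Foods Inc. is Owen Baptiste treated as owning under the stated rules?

16.1912%

By sibling attribution (R3), Owen Baptiste is treated as also owning Jonas Baptiste's interest in Bluewater Industries Corp, giving 66% + 29% = 95%.
By sibling attribution (R3), Owen Baptiste is treated as also owning Jonas Baptiste's interest in Fairlane Services GmbH, giving 7% + 17% = 24%.
Chain via Bluewater Industries Corp. → Halcyon Manufacturing Inc. (R2): 95% × 61% × 16% = 9.272% of Ironwood Foods Inc.
Chain via Fairlane Services GmbH → Oakhollow Capital LLC (R2): 24% × 82% × 25% = 4.92% of Ironwood Foods Inc.
Chain via Vantage Mining NL → Northgate Pharma AG (R2): 14% × 68% × 21% = 1.9992% of Ironwood Foods Inc.
Aggregating (R1): 9.272% + 4.92% + 1.9992% = 16.1912%.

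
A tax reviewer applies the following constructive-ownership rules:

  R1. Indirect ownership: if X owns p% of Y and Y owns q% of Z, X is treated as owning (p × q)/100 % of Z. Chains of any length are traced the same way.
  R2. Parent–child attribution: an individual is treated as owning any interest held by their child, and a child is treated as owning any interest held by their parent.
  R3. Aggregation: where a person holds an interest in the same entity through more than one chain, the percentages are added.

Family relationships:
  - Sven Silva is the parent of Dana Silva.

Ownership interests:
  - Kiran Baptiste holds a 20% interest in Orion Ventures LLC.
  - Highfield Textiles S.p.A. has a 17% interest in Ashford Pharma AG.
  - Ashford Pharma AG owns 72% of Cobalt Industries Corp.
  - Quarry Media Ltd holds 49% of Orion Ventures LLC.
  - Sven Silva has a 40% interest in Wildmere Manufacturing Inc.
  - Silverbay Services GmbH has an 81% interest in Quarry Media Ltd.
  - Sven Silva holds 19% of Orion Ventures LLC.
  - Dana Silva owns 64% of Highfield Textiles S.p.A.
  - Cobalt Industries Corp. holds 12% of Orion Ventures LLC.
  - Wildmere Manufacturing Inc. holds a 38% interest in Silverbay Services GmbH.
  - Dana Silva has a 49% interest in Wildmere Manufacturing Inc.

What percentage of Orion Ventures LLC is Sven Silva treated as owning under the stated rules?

By parent–child attribution (R2), Sven Silva is treated as also owning Dana Silva's interest in Wildmere Manufacturing Inc, giving 40% + 49% = 89%.
By parent–child attribution (R2), Sven Silva is treated as owning Dana Silva's 64% interest in Highfield Textiles S.p.A.
Chain via Wildmere Manufacturing Inc. → Silverbay Services GmbH → Quarry Media Ltd (R1): 89% × 38% × 81% × 49% = 13.423158% of Orion Ventures LLC.
Direct interest in Orion Ventures LLC: 19%.
Chain via Highfield Textiles S.p.A. → Ashford Pharma AG → Cobalt Industries Corp. (R1): 64% × 17% × 72% × 12% = 0.940032% of Orion Ventures LLC.
Aggregating (R3): 13.423158% + 19% + 0.940032% = 33.36319%.

33.36319%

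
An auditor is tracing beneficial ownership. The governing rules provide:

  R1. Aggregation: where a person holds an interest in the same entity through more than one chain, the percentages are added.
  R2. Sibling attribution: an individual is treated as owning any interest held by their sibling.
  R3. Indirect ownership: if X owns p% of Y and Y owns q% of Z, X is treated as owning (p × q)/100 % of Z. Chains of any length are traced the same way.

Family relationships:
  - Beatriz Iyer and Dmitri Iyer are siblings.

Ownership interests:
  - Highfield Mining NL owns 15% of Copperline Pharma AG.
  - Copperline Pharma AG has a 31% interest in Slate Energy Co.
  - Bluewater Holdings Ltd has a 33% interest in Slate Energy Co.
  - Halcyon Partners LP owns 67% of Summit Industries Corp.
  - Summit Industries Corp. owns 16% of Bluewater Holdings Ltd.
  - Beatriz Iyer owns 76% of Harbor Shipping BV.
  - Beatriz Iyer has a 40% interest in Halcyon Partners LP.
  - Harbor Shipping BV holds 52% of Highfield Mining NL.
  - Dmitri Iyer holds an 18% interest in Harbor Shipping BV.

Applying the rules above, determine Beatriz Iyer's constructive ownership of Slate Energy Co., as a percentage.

3.68796%

By sibling attribution (R2), Beatriz Iyer is treated as also owning Dmitri Iyer's interest in Harbor Shipping BV, giving 76% + 18% = 94%.
Chain via Halcyon Partners LP → Summit Industries Corp. → Bluewater Holdings Ltd (R3): 40% × 67% × 16% × 33% = 1.41504% of Slate Energy Co.
Chain via Harbor Shipping BV → Highfield Mining NL → Copperline Pharma AG (R3): 94% × 52% × 15% × 31% = 2.27292% of Slate Energy Co.
Aggregating (R1): 1.41504% + 2.27292% = 3.68796%.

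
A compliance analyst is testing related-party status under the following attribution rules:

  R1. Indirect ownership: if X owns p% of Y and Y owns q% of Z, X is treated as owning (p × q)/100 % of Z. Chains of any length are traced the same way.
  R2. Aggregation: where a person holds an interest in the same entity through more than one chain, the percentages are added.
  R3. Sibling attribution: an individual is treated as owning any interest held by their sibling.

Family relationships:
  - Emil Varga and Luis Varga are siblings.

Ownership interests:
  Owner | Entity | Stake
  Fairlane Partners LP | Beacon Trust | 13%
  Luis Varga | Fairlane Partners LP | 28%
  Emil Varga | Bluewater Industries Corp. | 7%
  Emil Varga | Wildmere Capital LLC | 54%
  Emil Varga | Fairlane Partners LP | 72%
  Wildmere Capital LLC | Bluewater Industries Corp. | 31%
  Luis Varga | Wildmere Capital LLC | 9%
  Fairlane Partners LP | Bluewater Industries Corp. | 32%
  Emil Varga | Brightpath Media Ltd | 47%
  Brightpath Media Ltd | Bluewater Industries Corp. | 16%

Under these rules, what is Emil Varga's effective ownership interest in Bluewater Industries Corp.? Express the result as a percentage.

66.05%

By sibling attribution (R3), Emil Varga is treated as also owning Luis Varga's interest in Wildmere Capital LLC, giving 54% + 9% = 63%.
By sibling attribution (R3), Emil Varga is treated as also owning Luis Varga's interest in Fairlane Partners LP, giving 72% + 28% = 100%.
Chain via Wildmere Capital LLC (R1): 63% × 31% = 19.53% of Bluewater Industries Corp.
Chain via Fairlane Partners LP (R1): 100% × 32% = 32% of Bluewater Industries Corp.
Chain via Brightpath Media Ltd (R1): 47% × 16% = 7.52% of Bluewater Industries Corp.
Direct interest in Bluewater Industries Corp: 7%.
Aggregating (R2): 19.53% + 32% + 7.52% + 7% = 66.05%.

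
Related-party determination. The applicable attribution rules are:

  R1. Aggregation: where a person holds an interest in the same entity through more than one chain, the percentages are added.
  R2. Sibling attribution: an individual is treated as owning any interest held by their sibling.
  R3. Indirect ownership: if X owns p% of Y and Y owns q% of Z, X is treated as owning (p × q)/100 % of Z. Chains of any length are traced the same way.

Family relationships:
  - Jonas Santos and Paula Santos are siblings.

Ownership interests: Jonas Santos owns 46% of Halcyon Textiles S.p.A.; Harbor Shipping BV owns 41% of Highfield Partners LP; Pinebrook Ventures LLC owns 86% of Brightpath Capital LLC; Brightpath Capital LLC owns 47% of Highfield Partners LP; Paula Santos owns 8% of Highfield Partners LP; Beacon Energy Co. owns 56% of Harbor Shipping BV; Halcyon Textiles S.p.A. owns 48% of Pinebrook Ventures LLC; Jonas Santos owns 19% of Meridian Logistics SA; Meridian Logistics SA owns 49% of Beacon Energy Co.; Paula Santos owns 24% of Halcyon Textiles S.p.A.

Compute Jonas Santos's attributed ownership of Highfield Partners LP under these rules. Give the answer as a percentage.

23.718696%

By sibling attribution (R2), Jonas Santos is treated as also owning Paula Santos's interest in Halcyon Textiles S.p.A, giving 46% + 24% = 70%.
By sibling attribution (R2), Jonas Santos is treated as owning Paula Santos's 8% interest in Highfield Partners LP.
Chain via Meridian Logistics SA → Beacon Energy Co. → Harbor Shipping BV (R3): 19% × 49% × 56% × 41% = 2.137576% of Highfield Partners LP.
Chain via Halcyon Textiles S.p.A. → Pinebrook Ventures LLC → Brightpath Capital LLC (R3): 70% × 48% × 86% × 47% = 13.58112% of Highfield Partners LP.
Direct interest in Highfield Partners LP: 8%.
Aggregating (R1): 2.137576% + 13.58112% + 8% = 23.718696%.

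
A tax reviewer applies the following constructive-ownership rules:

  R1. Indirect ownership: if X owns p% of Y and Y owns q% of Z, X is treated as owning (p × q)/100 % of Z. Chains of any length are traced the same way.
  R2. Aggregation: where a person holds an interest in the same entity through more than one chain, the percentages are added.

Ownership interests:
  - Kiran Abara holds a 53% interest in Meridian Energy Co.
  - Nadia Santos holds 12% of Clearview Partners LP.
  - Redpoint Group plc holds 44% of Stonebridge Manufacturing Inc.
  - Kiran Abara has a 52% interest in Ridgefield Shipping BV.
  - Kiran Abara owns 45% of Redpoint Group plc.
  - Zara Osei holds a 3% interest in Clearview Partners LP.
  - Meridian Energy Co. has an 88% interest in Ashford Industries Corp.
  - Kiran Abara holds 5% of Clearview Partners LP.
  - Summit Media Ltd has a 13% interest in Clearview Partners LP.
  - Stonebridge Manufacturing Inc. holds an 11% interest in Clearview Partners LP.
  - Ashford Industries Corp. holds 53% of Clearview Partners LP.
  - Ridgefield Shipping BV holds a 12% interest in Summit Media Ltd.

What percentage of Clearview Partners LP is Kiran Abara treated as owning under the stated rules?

32.7084%

Chain via Ridgefield Shipping BV → Summit Media Ltd (R1): 52% × 12% × 13% = 0.8112% of Clearview Partners LP.
Chain via Meridian Energy Co. → Ashford Industries Corp. (R1): 53% × 88% × 53% = 24.7192% of Clearview Partners LP.
Chain via Redpoint Group plc → Stonebridge Manufacturing Inc. (R1): 45% × 44% × 11% = 2.178% of Clearview Partners LP.
Direct interest in Clearview Partners LP: 5%.
Aggregating (R2): 0.8112% + 24.7192% + 2.178% + 5% = 32.7084%.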